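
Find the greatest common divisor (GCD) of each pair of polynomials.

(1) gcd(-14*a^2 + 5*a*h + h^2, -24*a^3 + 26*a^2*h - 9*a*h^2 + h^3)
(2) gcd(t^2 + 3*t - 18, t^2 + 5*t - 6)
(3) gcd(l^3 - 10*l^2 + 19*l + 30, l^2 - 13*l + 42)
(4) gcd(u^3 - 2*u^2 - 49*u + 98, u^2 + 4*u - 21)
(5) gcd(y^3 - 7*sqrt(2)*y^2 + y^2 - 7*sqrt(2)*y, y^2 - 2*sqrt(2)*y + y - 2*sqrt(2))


(1) = 2*a - h
(2) = t + 6
(3) = l - 6
(4) = u + 7
(5) = y + 1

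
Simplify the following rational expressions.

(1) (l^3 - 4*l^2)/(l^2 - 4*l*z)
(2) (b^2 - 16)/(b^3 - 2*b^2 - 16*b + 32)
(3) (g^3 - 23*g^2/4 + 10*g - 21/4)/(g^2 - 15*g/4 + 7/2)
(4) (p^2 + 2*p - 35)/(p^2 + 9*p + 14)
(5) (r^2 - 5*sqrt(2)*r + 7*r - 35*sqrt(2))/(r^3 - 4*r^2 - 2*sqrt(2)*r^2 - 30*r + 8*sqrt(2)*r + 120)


(1) = (-l^2 + 4*l)/(-l + 4*z)
(2) = 1/(b - 2)
(3) = (g^2 - 4*g + 3)/(g - 2)
(4) = (p - 5)/(p + 2)
(5) = (r + 7)/(r^2 + r*(-4 + 3*sqrt(2)) - 12*sqrt(2))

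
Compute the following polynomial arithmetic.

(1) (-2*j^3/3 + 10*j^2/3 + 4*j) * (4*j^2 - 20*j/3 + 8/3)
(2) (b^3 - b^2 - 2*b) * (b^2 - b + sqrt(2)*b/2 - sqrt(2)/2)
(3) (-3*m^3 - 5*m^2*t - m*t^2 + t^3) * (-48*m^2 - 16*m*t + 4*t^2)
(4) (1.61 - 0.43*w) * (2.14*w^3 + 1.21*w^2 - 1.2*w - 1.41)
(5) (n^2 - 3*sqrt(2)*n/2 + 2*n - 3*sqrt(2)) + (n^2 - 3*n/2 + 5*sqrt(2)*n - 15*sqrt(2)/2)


(1) = -8*j^5/3 + 160*j^4/9 - 8*j^3 - 160*j^2/9 + 32*j/3
(2) = b^5 - 2*b^4 + sqrt(2)*b^4/2 - sqrt(2)*b^3 - b^3 - sqrt(2)*b^2/2 + 2*b^2 + sqrt(2)*b
(3) = 144*m^5 + 288*m^4*t + 116*m^3*t^2 - 52*m^2*t^3 - 20*m*t^4 + 4*t^5
(4) = -0.9202*w^4 + 2.9251*w^3 + 2.4641*w^2 - 1.3257*w - 2.2701
(5) = 2*n^2 + n/2 + 7*sqrt(2)*n/2 - 21*sqrt(2)/2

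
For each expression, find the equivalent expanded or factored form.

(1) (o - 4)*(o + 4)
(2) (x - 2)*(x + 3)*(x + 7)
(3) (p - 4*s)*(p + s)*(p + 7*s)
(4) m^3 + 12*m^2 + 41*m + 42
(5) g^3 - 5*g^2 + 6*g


(1) = o^2 - 16
(2) = x^3 + 8*x^2 + x - 42
(3) = p^3 + 4*p^2*s - 25*p*s^2 - 28*s^3
(4) = (m + 2)*(m + 3)*(m + 7)
(5) = g*(g - 3)*(g - 2)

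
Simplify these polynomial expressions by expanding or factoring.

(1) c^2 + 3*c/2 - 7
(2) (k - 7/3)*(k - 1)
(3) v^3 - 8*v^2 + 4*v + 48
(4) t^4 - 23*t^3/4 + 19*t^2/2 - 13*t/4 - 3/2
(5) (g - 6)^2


(1) = (c - 2)*(c + 7/2)
(2) = k^2 - 10*k/3 + 7/3
(3) = (v - 6)*(v - 4)*(v + 2)
(4) = (t - 3)*(t - 2)*(t - 1)*(t + 1/4)
(5) = g^2 - 12*g + 36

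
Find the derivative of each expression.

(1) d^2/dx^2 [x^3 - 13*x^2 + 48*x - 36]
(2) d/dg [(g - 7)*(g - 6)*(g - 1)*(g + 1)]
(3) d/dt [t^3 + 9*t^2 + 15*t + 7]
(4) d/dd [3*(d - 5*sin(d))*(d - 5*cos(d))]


(1) = 6*x - 26
(2) = 4*g^3 - 39*g^2 + 82*g + 13
(3) = 3*t^2 + 18*t + 15
(4) = -15*sqrt(2)*d*cos(d + pi/4) + 6*d - 15*sqrt(2)*sin(d + pi/4) + 75*cos(2*d)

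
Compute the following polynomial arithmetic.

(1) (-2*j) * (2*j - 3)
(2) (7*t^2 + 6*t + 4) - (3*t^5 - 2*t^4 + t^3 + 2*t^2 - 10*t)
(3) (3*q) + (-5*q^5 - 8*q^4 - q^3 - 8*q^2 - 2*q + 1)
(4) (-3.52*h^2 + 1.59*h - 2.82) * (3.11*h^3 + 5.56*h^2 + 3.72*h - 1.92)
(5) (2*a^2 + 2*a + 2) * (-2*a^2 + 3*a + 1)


(1) = -4*j^2 + 6*j
(2) = -3*t^5 + 2*t^4 - t^3 + 5*t^2 + 16*t + 4
(3) = -5*q^5 - 8*q^4 - q^3 - 8*q^2 + q + 1
(4) = -10.9472*h^5 - 14.6263*h^4 - 13.0242*h^3 - 3.006*h^2 - 13.5432*h + 5.4144
(5) = -4*a^4 + 2*a^3 + 4*a^2 + 8*a + 2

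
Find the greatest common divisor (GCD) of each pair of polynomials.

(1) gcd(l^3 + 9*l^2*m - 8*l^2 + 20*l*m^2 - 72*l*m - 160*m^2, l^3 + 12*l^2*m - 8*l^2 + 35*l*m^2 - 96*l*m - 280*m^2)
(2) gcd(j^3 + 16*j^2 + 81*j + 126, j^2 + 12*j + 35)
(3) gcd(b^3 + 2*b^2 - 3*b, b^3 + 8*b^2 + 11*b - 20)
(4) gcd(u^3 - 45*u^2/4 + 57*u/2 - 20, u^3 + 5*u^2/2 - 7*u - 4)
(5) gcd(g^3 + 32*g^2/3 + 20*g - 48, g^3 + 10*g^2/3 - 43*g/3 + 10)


(1) = l^2 + 5*l*m - 8*l - 40*m
(2) = gcd((j + 3)*(j + 6)*(j + 7), (j + 5)*(j + 7)) = j + 7
(3) = gcd(b*(b - 1)*(b + 3), (b - 1)*(b + 4)*(b + 5)) = b - 1
(4) = u - 2
(5) = gcd((g - 4/3)*(g + 6)^2, (g - 5/3)*(g - 1)*(g + 6)) = g + 6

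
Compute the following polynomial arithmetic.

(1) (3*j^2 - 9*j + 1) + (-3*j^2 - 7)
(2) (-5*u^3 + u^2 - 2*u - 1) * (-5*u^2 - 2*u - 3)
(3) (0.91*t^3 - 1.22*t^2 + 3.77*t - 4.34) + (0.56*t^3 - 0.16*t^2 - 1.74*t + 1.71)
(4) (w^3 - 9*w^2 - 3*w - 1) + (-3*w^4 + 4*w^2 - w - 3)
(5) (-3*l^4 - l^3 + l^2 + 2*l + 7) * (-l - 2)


(1) = -9*j - 6
(2) = 25*u^5 + 5*u^4 + 23*u^3 + 6*u^2 + 8*u + 3
(3) = 1.47*t^3 - 1.38*t^2 + 2.03*t - 2.63
(4) = -3*w^4 + w^3 - 5*w^2 - 4*w - 4
(5) = 3*l^5 + 7*l^4 + l^3 - 4*l^2 - 11*l - 14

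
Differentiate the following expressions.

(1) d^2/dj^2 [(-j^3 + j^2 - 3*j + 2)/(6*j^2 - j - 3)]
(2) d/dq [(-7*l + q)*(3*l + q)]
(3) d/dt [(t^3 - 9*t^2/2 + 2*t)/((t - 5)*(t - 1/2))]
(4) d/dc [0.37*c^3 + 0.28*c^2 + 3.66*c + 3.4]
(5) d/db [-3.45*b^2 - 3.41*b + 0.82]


(1) = 2*(-121*j^3 + 261*j^2 - 225*j + 56)/(216*j^6 - 108*j^5 - 306*j^4 + 107*j^3 + 153*j^2 - 27*j - 27)
(2) = -4*l + 2*q
(3) = (t^2 - 10*t + 20)/(t^2 - 10*t + 25)
(4) = 1.11*c^2 + 0.56*c + 3.66
(5) = -6.9*b - 3.41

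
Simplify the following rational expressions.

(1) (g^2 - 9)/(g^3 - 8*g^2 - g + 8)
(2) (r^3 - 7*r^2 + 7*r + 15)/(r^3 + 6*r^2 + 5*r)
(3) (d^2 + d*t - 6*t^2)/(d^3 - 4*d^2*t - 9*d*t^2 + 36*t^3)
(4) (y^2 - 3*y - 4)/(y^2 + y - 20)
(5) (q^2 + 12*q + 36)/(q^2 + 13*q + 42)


(1) = (g^2 - 9)/(g^3 - 8*g^2 - g + 8)
(2) = (r^2 - 8*r + 15)/(r^2 + 5*r)
(3) = (d - 2*t)/(d^2 - 7*d*t + 12*t^2)
(4) = (y + 1)/(y + 5)
(5) = (q + 6)/(q + 7)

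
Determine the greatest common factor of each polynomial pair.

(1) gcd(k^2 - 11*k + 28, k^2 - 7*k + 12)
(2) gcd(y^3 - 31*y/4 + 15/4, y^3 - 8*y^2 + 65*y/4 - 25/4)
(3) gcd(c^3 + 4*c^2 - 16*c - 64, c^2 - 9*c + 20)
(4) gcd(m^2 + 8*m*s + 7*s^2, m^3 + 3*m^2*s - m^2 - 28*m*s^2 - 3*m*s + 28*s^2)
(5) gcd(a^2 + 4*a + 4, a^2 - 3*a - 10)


(1) = k - 4
(2) = gcd((y - 5/2)*(y - 1/2)*(y + 3), (y - 5)*(y - 5/2)*(y - 1/2)) = y^2 - 3*y + 5/4
(3) = c - 4
(4) = m + 7*s
(5) = a + 2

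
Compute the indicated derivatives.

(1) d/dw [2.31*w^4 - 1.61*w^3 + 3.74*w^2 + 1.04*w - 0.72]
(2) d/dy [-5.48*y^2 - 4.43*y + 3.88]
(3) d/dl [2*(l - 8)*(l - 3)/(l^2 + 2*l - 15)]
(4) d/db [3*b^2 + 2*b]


(1) = 9.24*w^3 - 4.83*w^2 + 7.48*w + 1.04
(2) = -10.96*y - 4.43
(3) = 26/(l^2 + 10*l + 25)
(4) = 6*b + 2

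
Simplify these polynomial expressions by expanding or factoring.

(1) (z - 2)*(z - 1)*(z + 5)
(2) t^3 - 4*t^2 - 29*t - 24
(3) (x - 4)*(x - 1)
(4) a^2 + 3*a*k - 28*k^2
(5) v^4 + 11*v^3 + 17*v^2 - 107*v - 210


(1) = z^3 + 2*z^2 - 13*z + 10
(2) = (t - 8)*(t + 1)*(t + 3)
(3) = x^2 - 5*x + 4
(4) = (a - 4*k)*(a + 7*k)
(5) = (v - 3)*(v + 2)*(v + 5)*(v + 7)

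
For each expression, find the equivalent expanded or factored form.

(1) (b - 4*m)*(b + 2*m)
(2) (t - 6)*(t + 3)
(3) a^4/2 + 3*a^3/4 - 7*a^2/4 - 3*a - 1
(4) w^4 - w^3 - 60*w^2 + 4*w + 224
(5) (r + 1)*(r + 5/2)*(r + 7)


(1) = b^2 - 2*b*m - 8*m^2
(2) = t^2 - 3*t - 18
(3) = (a/2 + 1)*(a - 2)*(a + 1/2)*(a + 1)
(4) = (w - 8)*(w - 2)*(w + 2)*(w + 7)
(5) = r^3 + 21*r^2/2 + 27*r + 35/2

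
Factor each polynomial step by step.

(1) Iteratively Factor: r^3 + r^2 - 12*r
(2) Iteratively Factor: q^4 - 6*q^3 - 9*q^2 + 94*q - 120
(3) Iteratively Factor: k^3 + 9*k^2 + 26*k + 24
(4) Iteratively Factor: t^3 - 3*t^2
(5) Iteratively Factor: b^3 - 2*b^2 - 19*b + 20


(1) = (r)*(r^2 + r - 12) = r*(r - 3)*(r + 4)
(2) = (q + 4)*(q^3 - 10*q^2 + 31*q - 30) = (q - 5)*(q + 4)*(q^2 - 5*q + 6) = (q - 5)*(q - 3)*(q + 4)*(q - 2)
(3) = (k + 3)*(k^2 + 6*k + 8) = (k + 3)*(k + 4)*(k + 2)
(4) = (t)*(t^2 - 3*t) = t*(t - 3)*(t)
(5) = (b + 4)*(b^2 - 6*b + 5) = (b - 1)*(b + 4)*(b - 5)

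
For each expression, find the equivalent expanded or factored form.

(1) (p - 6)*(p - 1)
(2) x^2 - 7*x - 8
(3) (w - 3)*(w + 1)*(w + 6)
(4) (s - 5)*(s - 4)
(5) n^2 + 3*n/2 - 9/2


(1) = p^2 - 7*p + 6
(2) = (x - 8)*(x + 1)
(3) = w^3 + 4*w^2 - 15*w - 18
(4) = s^2 - 9*s + 20
(5) = (n - 3/2)*(n + 3)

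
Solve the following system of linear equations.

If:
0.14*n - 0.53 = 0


Then:
n = 3.79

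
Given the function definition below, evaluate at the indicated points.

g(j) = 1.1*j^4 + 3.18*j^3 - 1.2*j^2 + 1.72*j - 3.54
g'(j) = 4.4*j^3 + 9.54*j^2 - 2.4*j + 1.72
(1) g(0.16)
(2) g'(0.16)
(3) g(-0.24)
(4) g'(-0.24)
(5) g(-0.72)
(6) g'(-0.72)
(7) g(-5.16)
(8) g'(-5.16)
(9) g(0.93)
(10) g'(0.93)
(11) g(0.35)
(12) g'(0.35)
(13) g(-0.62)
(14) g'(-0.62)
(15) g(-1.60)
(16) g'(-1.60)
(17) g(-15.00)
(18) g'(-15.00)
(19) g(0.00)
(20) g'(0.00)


(1) = -3.28
(2) = 1.60
(3) = -4.06
(4) = 2.78
(5) = -6.29
(6) = 6.75
(7) = 298.55
(8) = -336.40
(9) = 0.40
(10) = 11.28
(11) = -2.93
(12) = 2.24
(13) = -5.66
(14) = 5.83
(15) = -15.18
(16) = 11.96
(17) = 44655.66
(18) = -12665.78
(19) = -3.54
(20) = 1.72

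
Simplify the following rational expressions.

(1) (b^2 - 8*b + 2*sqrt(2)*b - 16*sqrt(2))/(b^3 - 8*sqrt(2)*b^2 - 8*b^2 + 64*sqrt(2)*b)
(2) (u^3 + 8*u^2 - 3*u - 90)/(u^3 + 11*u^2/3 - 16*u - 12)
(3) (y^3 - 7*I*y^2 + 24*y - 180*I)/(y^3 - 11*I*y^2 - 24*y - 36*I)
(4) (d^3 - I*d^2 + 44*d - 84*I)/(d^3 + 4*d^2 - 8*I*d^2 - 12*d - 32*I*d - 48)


(1) = (b + 2*sqrt(2))/(b^2 - 8*sqrt(2)*b)
(2) = (3*u + 15)/(3*u + 2)
(3) = (y + 5*I)/(y + I)
(4) = (d + 7*I)/(d + 4)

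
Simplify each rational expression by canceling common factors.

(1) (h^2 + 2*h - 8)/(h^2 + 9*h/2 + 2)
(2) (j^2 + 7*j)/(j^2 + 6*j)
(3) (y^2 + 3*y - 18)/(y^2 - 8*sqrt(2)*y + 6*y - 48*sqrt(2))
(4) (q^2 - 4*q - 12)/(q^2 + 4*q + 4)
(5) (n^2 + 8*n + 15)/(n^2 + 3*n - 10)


(1) = (2*h - 4)/(2*h + 1)
(2) = (j + 7)/(j + 6)
(3) = (y - 3)/(y - 8*sqrt(2))
(4) = (q - 6)/(q + 2)
(5) = (n + 3)/(n - 2)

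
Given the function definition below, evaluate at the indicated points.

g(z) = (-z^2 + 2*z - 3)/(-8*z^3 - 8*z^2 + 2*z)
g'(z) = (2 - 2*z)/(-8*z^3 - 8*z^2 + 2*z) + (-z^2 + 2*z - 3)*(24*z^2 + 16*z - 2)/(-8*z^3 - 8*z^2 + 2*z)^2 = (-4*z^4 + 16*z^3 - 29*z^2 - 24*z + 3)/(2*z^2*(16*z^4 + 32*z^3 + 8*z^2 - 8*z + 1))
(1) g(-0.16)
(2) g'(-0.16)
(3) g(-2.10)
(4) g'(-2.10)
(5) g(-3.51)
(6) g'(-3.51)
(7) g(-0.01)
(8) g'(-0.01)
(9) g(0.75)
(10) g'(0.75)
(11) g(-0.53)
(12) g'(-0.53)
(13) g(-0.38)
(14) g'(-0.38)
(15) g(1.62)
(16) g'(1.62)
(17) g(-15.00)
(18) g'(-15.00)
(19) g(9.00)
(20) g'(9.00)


(1) = 6.80
(2) = 49.81
(3) = -0.34
(4) = -0.50
(5) = -0.09
(6) = -0.05
(7) = 145.25
(8) = 14975.85
(9) = 0.32
(10) = -1.27
(11) = 2.05
(12) = 2.18
(13) = 2.64
(14) = 6.40
(15) = 0.05
(16) = -0.05
(17) = -0.01
(18) = -0.00
(19) = 0.01
(20) = -0.00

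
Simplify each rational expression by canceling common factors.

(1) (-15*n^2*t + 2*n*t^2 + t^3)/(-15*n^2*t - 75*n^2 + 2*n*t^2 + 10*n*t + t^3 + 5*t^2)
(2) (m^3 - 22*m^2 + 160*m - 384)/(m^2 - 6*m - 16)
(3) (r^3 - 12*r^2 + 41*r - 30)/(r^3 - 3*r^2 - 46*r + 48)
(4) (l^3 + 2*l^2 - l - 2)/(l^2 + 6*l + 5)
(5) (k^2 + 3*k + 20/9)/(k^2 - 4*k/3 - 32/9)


(1) = t/(t + 5)
(2) = (m^2 - 14*m + 48)/(m + 2)
(3) = (r^2 - 11*r + 30)/(r^2 - 2*r - 48)
(4) = (l^2 + l - 2)/(l + 5)
(5) = (3*k + 5)/(3*k - 8)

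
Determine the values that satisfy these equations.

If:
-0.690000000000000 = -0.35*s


Then:
s = 1.97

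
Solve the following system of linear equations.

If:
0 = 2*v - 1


Then:
v = 1/2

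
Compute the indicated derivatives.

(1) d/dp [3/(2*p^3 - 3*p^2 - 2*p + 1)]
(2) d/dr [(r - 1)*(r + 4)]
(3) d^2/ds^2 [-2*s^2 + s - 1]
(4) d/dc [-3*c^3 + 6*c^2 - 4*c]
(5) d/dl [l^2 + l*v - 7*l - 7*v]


(1) = 6*(-3*p^2 + 3*p + 1)/(2*p^3 - 3*p^2 - 2*p + 1)^2
(2) = 2*r + 3
(3) = -4
(4) = -9*c^2 + 12*c - 4
(5) = 2*l + v - 7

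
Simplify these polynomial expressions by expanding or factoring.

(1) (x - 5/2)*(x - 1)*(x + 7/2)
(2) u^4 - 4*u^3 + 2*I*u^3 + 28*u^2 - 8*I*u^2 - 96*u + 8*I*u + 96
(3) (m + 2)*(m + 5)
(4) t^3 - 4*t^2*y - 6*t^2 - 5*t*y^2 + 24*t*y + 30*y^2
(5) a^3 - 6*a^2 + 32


(1) = x^3 - 39*x/4 + 35/4
(2) = (u - 2)^2*(u - 4*I)*(u + 6*I)
(3) = m^2 + 7*m + 10
(4) = (t - 6)*(t - 5*y)*(t + y)
(5) = (a - 4)^2*(a + 2)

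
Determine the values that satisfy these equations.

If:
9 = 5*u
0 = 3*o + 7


Then:
o = -7/3
u = 9/5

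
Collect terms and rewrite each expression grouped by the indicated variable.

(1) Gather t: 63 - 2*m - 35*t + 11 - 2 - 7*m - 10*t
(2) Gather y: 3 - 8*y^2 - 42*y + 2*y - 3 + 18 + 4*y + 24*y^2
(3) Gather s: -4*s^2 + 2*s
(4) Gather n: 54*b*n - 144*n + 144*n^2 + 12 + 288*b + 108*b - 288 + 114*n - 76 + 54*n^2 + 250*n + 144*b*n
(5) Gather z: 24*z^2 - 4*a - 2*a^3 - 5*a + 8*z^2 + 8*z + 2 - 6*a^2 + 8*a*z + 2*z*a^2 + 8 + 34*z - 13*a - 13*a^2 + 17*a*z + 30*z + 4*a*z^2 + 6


(1) = -9*m - 45*t + 72
(2) = 16*y^2 - 36*y + 18
(3) = -4*s^2 + 2*s
(4) = 396*b + 198*n^2 + n*(198*b + 220) - 352
(5) = -2*a^3 - 19*a^2 - 22*a + z^2*(4*a + 32) + z*(2*a^2 + 25*a + 72) + 16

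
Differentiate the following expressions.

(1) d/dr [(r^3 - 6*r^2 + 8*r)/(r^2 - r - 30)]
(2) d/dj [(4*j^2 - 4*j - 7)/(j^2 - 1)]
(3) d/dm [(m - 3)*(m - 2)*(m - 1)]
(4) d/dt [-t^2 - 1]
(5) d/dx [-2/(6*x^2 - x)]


(1) = (r^4 - 2*r^3 - 92*r^2 + 360*r - 240)/(r^4 - 2*r^3 - 59*r^2 + 60*r + 900)
(2) = 2*(2*j^2 + 3*j + 2)/(j^4 - 2*j^2 + 1)
(3) = 3*m^2 - 12*m + 11
(4) = -2*t
(5) = 2*(12*x - 1)/(x^2*(6*x - 1)^2)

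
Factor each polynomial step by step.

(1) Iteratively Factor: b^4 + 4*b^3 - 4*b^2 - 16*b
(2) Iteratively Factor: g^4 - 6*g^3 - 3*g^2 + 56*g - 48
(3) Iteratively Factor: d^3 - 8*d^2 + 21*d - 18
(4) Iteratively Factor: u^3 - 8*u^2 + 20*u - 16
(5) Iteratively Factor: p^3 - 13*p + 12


(1) = (b + 4)*(b^3 - 4*b) = (b - 2)*(b + 4)*(b^2 + 2*b) = b*(b - 2)*(b + 4)*(b + 2)
(2) = (g - 1)*(g^3 - 5*g^2 - 8*g + 48) = (g - 4)*(g - 1)*(g^2 - g - 12) = (g - 4)^2*(g - 1)*(g + 3)
(3) = (d - 3)*(d^2 - 5*d + 6) = (d - 3)^2*(d - 2)
(4) = (u - 2)*(u^2 - 6*u + 8) = (u - 4)*(u - 2)*(u - 2)
(5) = (p - 3)*(p^2 + 3*p - 4) = (p - 3)*(p + 4)*(p - 1)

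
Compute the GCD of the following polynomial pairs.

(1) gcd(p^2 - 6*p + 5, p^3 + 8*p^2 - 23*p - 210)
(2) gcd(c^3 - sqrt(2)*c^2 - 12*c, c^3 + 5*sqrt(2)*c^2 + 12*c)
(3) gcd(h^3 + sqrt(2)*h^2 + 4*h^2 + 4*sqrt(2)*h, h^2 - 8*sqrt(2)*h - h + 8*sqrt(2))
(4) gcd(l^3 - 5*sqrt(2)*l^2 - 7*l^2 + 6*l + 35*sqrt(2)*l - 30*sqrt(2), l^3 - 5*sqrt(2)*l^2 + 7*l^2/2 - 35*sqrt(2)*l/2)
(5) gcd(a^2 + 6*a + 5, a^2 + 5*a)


(1) = gcd((p - 5)*(p - 1), (p - 5)*(p + 6)*(p + 7)) = p - 5
(2) = c^2 + 2*sqrt(2)*c
(3) = gcd(h*(h + 4)*(h + sqrt(2)), (h - 1)*(h - 8*sqrt(2))) = 1
(4) = gcd((l - 6)*(l - 1)*(l - 5*sqrt(2)), l*(l + 7/2)*(l - 5*sqrt(2))) = l - 5*sqrt(2)
(5) = gcd((a + 1)*(a + 5), a*(a + 5)) = a + 5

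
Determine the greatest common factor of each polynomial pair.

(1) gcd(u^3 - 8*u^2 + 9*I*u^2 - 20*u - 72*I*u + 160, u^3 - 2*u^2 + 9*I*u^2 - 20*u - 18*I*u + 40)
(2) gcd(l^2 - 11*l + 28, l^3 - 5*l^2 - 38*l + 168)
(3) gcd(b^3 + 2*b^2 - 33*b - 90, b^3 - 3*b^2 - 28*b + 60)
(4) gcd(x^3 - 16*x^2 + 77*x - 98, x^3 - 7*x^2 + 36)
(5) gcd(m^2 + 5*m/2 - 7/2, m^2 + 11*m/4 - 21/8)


(1) = u^2 + 9*I*u - 20
(2) = l^2 - 11*l + 28
(3) = b^2 - b - 30
(4) = gcd((x - 7)^2*(x - 2), (x - 6)*(x - 3)*(x + 2)) = 1
(5) = m + 7/2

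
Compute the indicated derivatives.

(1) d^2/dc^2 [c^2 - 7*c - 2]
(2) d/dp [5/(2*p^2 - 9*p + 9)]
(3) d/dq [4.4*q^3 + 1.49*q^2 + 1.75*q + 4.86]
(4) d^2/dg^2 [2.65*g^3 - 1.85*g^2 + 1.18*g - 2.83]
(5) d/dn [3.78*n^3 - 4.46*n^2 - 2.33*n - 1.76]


(1) = 2
(2) = 5*(9 - 4*p)/(2*p^2 - 9*p + 9)^2
(3) = 13.2*q^2 + 2.98*q + 1.75
(4) = 15.9*g - 3.7
(5) = 11.34*n^2 - 8.92*n - 2.33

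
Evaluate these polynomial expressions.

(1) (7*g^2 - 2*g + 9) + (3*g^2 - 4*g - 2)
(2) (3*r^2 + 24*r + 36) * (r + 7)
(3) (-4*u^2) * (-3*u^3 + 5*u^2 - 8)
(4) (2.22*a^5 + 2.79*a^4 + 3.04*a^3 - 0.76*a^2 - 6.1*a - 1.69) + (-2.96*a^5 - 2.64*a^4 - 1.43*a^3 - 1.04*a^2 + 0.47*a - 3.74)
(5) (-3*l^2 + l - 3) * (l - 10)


(1) = 10*g^2 - 6*g + 7
(2) = 3*r^3 + 45*r^2 + 204*r + 252
(3) = 12*u^5 - 20*u^4 + 32*u^2
(4) = -0.74*a^5 + 0.15*a^4 + 1.61*a^3 - 1.8*a^2 - 5.63*a - 5.43
(5) = -3*l^3 + 31*l^2 - 13*l + 30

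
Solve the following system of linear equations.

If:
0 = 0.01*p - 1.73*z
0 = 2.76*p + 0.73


Then:
p = -0.26
z = -0.00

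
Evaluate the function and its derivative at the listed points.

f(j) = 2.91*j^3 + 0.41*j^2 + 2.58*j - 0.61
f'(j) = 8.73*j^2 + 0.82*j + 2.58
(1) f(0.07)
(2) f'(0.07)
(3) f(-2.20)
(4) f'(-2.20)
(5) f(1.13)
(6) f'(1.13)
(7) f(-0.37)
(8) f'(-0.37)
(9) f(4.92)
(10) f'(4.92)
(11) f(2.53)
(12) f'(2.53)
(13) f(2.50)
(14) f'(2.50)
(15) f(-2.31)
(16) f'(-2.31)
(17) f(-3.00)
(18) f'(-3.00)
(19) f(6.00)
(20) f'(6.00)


(1) = -0.43
(2) = 2.68
(3) = -35.29
(4) = 43.03
(5) = 7.03
(6) = 14.65
(7) = -1.66
(8) = 3.47
(9) = 368.58
(10) = 217.94
(11) = 55.67
(12) = 60.53
(13) = 53.87
(14) = 59.19
(15) = -40.25
(16) = 47.27
(17) = -83.23
(18) = 78.69
(19) = 658.19
(20) = 321.78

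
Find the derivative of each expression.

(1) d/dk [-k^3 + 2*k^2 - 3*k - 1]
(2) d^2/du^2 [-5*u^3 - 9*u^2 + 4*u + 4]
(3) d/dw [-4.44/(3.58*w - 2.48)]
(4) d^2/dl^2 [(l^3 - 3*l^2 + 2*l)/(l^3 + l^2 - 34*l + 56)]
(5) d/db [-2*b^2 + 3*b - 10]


(1) = -3*k^2 + 4*k - 3
(2) = -30*u - 18
(3) = 15.8952/(3.58*w - 2.48)^2
(4) = 8*(-l^3 + 21*l^2 - 21*l + 175)/(l^6 + 9*l^5 - 57*l^4 - 477*l^3 + 1596*l^2 + 7056*l - 21952)
(5) = 3 - 4*b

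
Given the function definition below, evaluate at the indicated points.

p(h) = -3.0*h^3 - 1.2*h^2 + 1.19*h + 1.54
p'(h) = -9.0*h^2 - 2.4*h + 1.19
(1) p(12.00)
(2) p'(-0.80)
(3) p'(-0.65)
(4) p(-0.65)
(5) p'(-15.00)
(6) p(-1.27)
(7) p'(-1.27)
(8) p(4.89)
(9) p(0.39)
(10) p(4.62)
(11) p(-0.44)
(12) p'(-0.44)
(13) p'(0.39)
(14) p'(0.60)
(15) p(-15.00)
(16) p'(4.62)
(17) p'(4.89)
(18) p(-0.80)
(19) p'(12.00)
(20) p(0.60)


(1) = -5340.98
(2) = -2.65
(3) = -1.05
(4) = 1.08
(5) = -1987.81
(6) = 4.24
(7) = -10.28
(8) = -372.13
(9) = 1.64
(10) = -314.41
(11) = 1.04
(12) = 0.50
(13) = -1.11
(14) = -3.49
(15) = 9838.69
(16) = -202.00
(17) = -225.75
(18) = 1.36
(19) = -1323.61
(20) = 1.17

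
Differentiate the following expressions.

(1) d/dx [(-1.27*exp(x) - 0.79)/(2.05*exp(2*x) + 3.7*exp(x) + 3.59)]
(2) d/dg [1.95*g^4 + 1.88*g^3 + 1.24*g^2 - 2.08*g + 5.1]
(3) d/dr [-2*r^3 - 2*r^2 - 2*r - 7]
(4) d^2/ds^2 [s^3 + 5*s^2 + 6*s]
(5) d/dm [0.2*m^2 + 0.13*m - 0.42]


(1) = (2.6035*exp(2*x) + 3.239*exp(x) - 1.6363)*exp(x)/(4.2025*exp(4*x) + 15.17*exp(3*x) + 28.409*exp(2*x) + 26.566*exp(x) + 12.8881)
(2) = 7.8*g^3 + 5.64*g^2 + 2.48*g - 2.08
(3) = -6*r^2 - 4*r - 2
(4) = 6*s + 10
(5) = 0.4*m + 0.13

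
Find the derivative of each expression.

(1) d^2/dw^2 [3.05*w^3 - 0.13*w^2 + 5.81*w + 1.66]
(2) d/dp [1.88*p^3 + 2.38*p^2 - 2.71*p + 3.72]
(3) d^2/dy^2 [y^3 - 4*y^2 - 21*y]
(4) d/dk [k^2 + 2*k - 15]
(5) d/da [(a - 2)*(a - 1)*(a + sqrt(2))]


(1) = 18.3*w - 0.26
(2) = 5.64*p^2 + 4.76*p - 2.71
(3) = 6*y - 8
(4) = 2*k + 2
(5) = 3*a^2 - 6*a + 2*sqrt(2)*a - 3*sqrt(2) + 2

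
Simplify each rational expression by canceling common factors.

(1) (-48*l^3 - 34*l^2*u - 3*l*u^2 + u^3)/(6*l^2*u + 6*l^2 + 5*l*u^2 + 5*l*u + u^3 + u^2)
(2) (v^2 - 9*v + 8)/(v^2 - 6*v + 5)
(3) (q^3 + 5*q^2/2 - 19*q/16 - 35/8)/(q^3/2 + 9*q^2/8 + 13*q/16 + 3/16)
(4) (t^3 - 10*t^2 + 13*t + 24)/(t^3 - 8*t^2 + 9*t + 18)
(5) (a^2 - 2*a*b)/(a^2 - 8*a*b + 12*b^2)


(1) = (-8*l + u)/(u + 1)
(2) = (v - 8)/(v - 5)
(3) = (16*q^3 + 40*q^2 - 19*q - 70)/(8*q^3 + 18*q^2 + 13*q + 3)
(4) = (t - 8)/(t - 6)
(5) = a/(a - 6*b)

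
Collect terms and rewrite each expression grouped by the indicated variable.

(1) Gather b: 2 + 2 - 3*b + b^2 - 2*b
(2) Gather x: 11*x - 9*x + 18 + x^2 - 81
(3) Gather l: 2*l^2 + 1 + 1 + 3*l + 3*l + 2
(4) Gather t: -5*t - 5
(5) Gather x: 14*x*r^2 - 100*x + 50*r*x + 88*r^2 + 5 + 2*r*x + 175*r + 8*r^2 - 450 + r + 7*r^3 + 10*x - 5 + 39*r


(1) = b^2 - 5*b + 4
(2) = x^2 + 2*x - 63
(3) = 2*l^2 + 6*l + 4
(4) = -5*t - 5
(5) = 7*r^3 + 96*r^2 + 215*r + x*(14*r^2 + 52*r - 90) - 450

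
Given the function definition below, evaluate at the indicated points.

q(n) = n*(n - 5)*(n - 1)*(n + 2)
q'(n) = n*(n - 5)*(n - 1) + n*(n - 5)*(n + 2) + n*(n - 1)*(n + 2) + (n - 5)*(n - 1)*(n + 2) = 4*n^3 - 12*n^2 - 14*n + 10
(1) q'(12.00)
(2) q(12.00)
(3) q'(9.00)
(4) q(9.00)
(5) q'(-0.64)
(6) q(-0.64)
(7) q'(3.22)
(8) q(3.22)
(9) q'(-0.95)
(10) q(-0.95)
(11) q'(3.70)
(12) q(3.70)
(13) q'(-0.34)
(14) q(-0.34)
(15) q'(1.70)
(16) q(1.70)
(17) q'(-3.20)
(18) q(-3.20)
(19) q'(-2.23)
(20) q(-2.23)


(1) = 5026.00
(2) = 12936.00
(3) = 1828.00
(4) = 3168.00
(5) = 13.00
(6) = -8.05
(7) = -25.96
(8) = -66.42
(9) = 9.04
(10) = -11.57
(11) = -3.47
(12) = -74.03
(13) = 13.22
(14) = -4.04
(15) = -28.83
(16) = -14.53
(17) = -199.15
(18) = 132.25
(19) = -62.81
(20) = 11.98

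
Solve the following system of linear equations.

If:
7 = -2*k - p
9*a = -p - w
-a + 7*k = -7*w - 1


Then:
a = 47/61 - 21*w/61
k = -64*w/61 - 2/61
p = 128*w/61 - 423/61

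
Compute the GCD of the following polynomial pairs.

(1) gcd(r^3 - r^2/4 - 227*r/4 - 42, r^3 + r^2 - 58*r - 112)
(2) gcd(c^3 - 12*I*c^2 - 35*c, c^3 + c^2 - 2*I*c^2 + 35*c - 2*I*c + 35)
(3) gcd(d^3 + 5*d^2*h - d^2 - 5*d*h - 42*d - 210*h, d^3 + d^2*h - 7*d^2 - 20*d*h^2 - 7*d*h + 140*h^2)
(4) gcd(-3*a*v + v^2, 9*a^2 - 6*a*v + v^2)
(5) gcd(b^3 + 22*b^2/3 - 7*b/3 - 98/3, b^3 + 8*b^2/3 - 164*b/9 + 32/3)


(1) = gcd((r - 8)*(r + 3/4)*(r + 7), (r - 8)*(r + 2)*(r + 7)) = r^2 - r - 56
(2) = c - 7*I
(3) = d^2 + 5*d*h - 7*d - 35*h
(4) = -3*a + v
(5) = gcd((b - 2)*(b + 7/3)*(b + 7), (b - 8/3)*(b - 2/3)*(b + 6)) = 1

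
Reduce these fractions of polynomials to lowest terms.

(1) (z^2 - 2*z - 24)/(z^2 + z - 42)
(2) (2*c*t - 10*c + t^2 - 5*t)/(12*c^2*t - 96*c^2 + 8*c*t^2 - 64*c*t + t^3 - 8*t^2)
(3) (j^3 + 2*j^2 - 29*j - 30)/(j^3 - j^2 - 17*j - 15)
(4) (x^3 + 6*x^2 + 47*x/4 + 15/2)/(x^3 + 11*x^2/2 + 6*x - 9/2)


(1) = (z + 4)/(z + 7)
(2) = (t - 5)/(6*c*t - 48*c + t^2 - 8*t)
(3) = (j + 6)/(j + 3)
(4) = (4*x^3 + 24*x^2 + 47*x + 30)/(4*x^3 + 22*x^2 + 24*x - 18)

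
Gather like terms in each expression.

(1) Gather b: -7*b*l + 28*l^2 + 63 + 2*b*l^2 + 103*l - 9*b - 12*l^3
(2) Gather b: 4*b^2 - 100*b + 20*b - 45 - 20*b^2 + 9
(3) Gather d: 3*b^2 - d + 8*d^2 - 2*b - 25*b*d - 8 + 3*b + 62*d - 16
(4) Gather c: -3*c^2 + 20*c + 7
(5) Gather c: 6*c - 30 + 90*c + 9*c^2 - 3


(1) = b*(2*l^2 - 7*l - 9) - 12*l^3 + 28*l^2 + 103*l + 63
(2) = -16*b^2 - 80*b - 36
(3) = 3*b^2 + b + 8*d^2 + d*(61 - 25*b) - 24
(4) = -3*c^2 + 20*c + 7
(5) = 9*c^2 + 96*c - 33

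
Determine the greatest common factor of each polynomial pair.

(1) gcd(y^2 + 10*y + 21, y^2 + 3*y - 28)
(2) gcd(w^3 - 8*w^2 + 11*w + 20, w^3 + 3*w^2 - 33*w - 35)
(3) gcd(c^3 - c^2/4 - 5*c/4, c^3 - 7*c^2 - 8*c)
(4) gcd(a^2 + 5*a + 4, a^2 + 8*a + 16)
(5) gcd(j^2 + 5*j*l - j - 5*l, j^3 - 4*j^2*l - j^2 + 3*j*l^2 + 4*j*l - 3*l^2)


(1) = y + 7
(2) = w^2 - 4*w - 5
(3) = c^2 + c
(4) = a + 4
(5) = j - 1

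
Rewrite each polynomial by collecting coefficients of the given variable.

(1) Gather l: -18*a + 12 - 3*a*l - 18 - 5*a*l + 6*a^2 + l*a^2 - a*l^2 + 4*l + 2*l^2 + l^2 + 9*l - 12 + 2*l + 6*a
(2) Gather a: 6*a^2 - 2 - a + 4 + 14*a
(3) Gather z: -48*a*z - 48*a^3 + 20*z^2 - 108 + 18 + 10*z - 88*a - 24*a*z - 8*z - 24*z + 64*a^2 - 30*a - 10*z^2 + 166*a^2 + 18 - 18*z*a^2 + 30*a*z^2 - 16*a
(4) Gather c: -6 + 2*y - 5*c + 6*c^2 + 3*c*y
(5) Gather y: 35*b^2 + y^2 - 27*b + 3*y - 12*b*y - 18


(1) = 6*a^2 - 12*a + l^2*(3 - a) + l*(a^2 - 8*a + 15) - 18
(2) = 6*a^2 + 13*a + 2
(3) = -48*a^3 + 230*a^2 - 134*a + z^2*(30*a + 10) + z*(-18*a^2 - 72*a - 22) - 72
(4) = 6*c^2 + c*(3*y - 5) + 2*y - 6
(5) = 35*b^2 - 27*b + y^2 + y*(3 - 12*b) - 18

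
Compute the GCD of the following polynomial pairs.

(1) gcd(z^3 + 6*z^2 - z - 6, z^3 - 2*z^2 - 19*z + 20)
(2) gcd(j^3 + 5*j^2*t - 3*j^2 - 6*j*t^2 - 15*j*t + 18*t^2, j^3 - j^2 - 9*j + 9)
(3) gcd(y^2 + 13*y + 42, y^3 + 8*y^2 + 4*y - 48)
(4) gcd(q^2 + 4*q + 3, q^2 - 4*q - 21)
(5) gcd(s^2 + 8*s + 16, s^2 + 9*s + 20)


(1) = gcd((z - 1)*(z + 1)*(z + 6), (z - 5)*(z - 1)*(z + 4)) = z - 1
(2) = gcd((j - 3)*(j - t)*(j + 6*t), (j - 3)*(j - 1)*(j + 3)) = j - 3
(3) = gcd((y + 6)*(y + 7), (y - 2)*(y + 4)*(y + 6)) = y + 6
(4) = q + 3
(5) = s + 4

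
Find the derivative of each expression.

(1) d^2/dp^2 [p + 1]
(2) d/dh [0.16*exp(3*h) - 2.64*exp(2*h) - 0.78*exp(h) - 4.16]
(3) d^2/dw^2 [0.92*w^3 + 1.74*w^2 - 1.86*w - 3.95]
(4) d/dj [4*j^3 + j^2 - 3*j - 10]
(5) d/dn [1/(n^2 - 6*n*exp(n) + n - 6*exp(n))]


(1) = 0
(2) = (0.48*exp(2*h) - 5.28*exp(h) - 0.78)*exp(h)
(3) = 5.52*w + 3.48
(4) = 12*j^2 + 2*j - 3
(5) = (6*n*exp(n) - 2*n + 12*exp(n) - 1)/(n^2 - 6*n*exp(n) + n - 6*exp(n))^2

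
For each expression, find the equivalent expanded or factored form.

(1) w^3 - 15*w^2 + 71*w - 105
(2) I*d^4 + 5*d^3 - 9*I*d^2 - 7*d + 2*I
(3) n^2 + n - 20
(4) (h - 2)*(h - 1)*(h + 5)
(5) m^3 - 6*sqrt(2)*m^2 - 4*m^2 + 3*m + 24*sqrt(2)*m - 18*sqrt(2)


(1) = (w - 7)*(w - 5)*(w - 3)
(2) = (d - 2*I)*(d - I)^2*(I*d + 1)
(3) = (n - 4)*(n + 5)
(4) = h^3 + 2*h^2 - 13*h + 10
(5) = (m - 3)*(m - 1)*(m - 6*sqrt(2))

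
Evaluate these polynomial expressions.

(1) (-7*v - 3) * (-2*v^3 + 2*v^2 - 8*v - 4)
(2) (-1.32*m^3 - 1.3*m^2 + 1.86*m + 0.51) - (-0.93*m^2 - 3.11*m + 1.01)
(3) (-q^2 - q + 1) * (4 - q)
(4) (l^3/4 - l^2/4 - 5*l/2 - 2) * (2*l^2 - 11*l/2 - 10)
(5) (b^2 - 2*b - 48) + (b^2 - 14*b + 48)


(1) = 14*v^4 - 8*v^3 + 50*v^2 + 52*v + 12
(2) = -1.32*m^3 - 0.37*m^2 + 4.97*m - 0.5
(3) = q^3 - 3*q^2 - 5*q + 4
(4) = l^5/2 - 15*l^4/8 - 49*l^3/8 + 49*l^2/4 + 36*l + 20
(5) = 2*b^2 - 16*b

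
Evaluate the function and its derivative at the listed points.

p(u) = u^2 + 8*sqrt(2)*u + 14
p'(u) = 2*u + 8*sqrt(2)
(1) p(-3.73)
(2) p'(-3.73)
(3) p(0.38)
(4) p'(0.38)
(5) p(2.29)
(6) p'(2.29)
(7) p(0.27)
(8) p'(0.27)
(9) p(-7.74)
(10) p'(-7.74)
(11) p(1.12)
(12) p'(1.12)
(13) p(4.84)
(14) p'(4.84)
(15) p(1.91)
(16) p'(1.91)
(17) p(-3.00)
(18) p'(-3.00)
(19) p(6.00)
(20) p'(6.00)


(1) = -14.29
(2) = 3.85
(3) = 18.44
(4) = 12.07
(5) = 45.15
(6) = 15.89
(7) = 17.13
(8) = 11.85
(9) = -13.66
(10) = -4.17
(11) = 27.93
(12) = 13.55
(13) = 92.18
(14) = 20.99
(15) = 39.26
(16) = 15.13
(17) = -10.94
(18) = 5.31
(19) = 117.88
(20) = 23.31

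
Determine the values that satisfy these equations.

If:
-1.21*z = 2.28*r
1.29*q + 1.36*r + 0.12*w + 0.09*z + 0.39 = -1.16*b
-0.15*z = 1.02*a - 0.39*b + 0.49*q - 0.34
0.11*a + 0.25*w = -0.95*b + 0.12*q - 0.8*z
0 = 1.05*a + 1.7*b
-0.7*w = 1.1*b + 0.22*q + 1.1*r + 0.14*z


Then:
a = 0.32
b = -0.20
q = -0.14
r = -0.03
w = 0.38
z = 0.05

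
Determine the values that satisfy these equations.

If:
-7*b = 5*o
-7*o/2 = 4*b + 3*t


Then:
b = 10*t/3
o = -14*t/3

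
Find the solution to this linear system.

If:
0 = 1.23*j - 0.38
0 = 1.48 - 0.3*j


Then:
No Solution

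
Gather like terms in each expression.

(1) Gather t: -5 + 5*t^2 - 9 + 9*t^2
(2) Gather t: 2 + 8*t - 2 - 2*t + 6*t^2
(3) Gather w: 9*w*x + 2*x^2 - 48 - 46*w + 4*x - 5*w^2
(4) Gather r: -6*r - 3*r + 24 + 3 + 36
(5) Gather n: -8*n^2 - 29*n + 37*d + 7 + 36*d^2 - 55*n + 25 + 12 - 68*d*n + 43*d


(1) = 14*t^2 - 14
(2) = 6*t^2 + 6*t
(3) = -5*w^2 + w*(9*x - 46) + 2*x^2 + 4*x - 48
(4) = 63 - 9*r
(5) = 36*d^2 + 80*d - 8*n^2 + n*(-68*d - 84) + 44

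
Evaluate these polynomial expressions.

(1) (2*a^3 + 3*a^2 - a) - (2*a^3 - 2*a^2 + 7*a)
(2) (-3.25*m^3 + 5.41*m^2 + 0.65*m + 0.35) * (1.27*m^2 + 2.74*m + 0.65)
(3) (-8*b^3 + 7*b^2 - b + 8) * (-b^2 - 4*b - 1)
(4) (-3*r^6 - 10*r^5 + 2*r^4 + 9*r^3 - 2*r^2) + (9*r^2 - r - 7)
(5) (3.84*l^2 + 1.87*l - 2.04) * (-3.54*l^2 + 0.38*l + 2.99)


(1) = 5*a^2 - 8*a
(2) = -4.1275*m^5 - 2.0343*m^4 + 13.5364*m^3 + 5.742*m^2 + 1.3815*m + 0.2275
(3) = 8*b^5 + 25*b^4 - 19*b^3 - 11*b^2 - 31*b - 8
(4) = -3*r^6 - 10*r^5 + 2*r^4 + 9*r^3 + 7*r^2 - r - 7
(5) = -13.5936*l^4 - 5.1606*l^3 + 19.4138*l^2 + 4.8161*l - 6.0996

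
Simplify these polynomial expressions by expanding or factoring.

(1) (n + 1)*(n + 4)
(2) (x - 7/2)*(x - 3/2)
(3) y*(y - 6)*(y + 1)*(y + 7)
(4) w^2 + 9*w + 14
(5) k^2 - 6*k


(1) = n^2 + 5*n + 4
(2) = x^2 - 5*x + 21/4
(3) = y^4 + 2*y^3 - 41*y^2 - 42*y
(4) = (w + 2)*(w + 7)
(5) = k*(k - 6)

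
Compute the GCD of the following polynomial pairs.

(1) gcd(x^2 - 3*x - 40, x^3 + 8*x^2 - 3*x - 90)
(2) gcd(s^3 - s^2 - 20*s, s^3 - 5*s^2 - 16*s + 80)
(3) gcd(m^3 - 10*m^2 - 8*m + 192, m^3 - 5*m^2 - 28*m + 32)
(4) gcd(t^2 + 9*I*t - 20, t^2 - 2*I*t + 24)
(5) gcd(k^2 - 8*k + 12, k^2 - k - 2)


(1) = gcd((x - 8)*(x + 5), (x - 3)*(x + 5)*(x + 6)) = x + 5
(2) = s^2 - s - 20
(3) = gcd((m - 8)*(m - 6)*(m + 4), (m - 8)*(m - 1)*(m + 4)) = m^2 - 4*m - 32
(4) = t + 4*I
(5) = k - 2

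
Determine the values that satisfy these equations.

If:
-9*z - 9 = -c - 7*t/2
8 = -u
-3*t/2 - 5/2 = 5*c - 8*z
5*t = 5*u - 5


Then:
c = -225/37
t = -9
u = -8
z = -383/74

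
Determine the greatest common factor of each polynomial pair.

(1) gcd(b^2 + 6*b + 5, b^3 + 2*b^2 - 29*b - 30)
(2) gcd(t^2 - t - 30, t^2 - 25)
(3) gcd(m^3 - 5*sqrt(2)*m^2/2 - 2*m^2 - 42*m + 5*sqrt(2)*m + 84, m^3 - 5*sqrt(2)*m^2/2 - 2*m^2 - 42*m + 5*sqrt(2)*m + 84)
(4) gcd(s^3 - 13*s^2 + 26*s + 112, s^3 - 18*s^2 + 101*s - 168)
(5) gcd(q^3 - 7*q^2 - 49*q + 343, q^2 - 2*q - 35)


(1) = gcd((b + 1)*(b + 5), (b - 5)*(b + 1)*(b + 6)) = b + 1
(2) = t + 5
(3) = gcd((m - 2)*(m - 6*sqrt(2))*(m + 7*sqrt(2)/2), (m - 2)*(m - 6*sqrt(2))*(m + 7*sqrt(2)/2)) = m^3 + m^2*(-5*sqrt(2)/2 - 2) + m*(-42 + 5*sqrt(2)) + 84
(4) = s^2 - 15*s + 56
(5) = q - 7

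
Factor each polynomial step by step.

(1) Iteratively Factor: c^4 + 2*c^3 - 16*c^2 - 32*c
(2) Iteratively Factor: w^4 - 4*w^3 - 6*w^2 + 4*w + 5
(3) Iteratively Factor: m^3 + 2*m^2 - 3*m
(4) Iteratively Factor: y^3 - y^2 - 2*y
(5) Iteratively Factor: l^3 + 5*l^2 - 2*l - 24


(1) = (c + 4)*(c^3 - 2*c^2 - 8*c) = (c + 2)*(c + 4)*(c^2 - 4*c) = (c - 4)*(c + 2)*(c + 4)*(c)
(2) = (w + 1)*(w^3 - 5*w^2 - w + 5) = (w + 1)^2*(w^2 - 6*w + 5) = (w - 5)*(w + 1)^2*(w - 1)
(3) = (m)*(m^2 + 2*m - 3) = m*(m + 3)*(m - 1)
(4) = (y - 2)*(y^2 + y) = (y - 2)*(y + 1)*(y)
(5) = (l + 3)*(l^2 + 2*l - 8) = (l - 2)*(l + 3)*(l + 4)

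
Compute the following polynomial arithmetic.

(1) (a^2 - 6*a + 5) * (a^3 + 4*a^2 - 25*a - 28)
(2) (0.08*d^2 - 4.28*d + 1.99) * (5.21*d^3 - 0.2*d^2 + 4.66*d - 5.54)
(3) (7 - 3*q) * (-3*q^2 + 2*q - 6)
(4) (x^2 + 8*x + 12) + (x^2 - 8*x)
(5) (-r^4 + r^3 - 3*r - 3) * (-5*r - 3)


(1) = a^5 - 2*a^4 - 44*a^3 + 142*a^2 + 43*a - 140
(2) = 0.4168*d^5 - 22.3148*d^4 + 11.5967*d^3 - 20.786*d^2 + 32.9846*d - 11.0246
(3) = 9*q^3 - 27*q^2 + 32*q - 42
(4) = 2*x^2 + 12
(5) = 5*r^5 - 2*r^4 - 3*r^3 + 15*r^2 + 24*r + 9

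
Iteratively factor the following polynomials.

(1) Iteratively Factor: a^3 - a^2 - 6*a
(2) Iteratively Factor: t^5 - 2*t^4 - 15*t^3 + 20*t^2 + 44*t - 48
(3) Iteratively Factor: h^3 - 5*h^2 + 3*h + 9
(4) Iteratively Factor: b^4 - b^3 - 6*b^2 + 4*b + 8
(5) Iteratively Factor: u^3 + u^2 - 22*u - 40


(1) = (a)*(a^2 - a - 6) = a*(a - 3)*(a + 2)
(2) = (t - 1)*(t^4 - t^3 - 16*t^2 + 4*t + 48) = (t - 2)*(t - 1)*(t^3 + t^2 - 14*t - 24) = (t - 2)*(t - 1)*(t + 3)*(t^2 - 2*t - 8) = (t - 4)*(t - 2)*(t - 1)*(t + 3)*(t + 2)
(3) = (h + 1)*(h^2 - 6*h + 9) = (h - 3)*(h + 1)*(h - 3)
(4) = (b + 1)*(b^3 - 2*b^2 - 4*b + 8) = (b - 2)*(b + 1)*(b^2 - 4) = (b - 2)*(b + 1)*(b + 2)*(b - 2)
(5) = (u + 2)*(u^2 - u - 20) = (u - 5)*(u + 2)*(u + 4)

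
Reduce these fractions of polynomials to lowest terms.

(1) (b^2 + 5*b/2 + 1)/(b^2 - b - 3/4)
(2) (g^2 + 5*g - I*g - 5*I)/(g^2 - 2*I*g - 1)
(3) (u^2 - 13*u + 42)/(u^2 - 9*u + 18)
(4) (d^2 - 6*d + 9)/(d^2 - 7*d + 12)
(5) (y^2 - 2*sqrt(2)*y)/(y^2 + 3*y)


(1) = (2*b + 4)/(2*b - 3)
(2) = (g + 5)/(g - I)
(3) = (u - 7)/(u - 3)
(4) = (d - 3)/(d - 4)
(5) = (y - 2*sqrt(2))/(y + 3)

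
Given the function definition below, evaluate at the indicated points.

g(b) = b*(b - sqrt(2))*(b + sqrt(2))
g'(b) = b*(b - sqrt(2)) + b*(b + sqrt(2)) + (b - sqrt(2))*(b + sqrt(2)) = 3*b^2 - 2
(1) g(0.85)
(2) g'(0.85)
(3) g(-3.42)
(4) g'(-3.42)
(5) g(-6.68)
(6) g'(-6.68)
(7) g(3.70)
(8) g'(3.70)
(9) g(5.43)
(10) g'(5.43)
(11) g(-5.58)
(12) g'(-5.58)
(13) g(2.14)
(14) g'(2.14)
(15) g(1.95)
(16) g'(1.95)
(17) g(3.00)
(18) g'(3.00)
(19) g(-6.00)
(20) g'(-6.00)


(1) = -1.09
(2) = 0.17
(3) = -33.16
(4) = 33.09
(5) = -284.72
(6) = 131.87
(7) = 43.25
(8) = 39.07
(9) = 149.24
(10) = 86.45
(11) = -162.58
(12) = 91.41
(13) = 5.52
(14) = 11.74
(15) = 3.51
(16) = 9.41
(17) = 21.00
(18) = 25.00
(19) = -204.00
(20) = 106.00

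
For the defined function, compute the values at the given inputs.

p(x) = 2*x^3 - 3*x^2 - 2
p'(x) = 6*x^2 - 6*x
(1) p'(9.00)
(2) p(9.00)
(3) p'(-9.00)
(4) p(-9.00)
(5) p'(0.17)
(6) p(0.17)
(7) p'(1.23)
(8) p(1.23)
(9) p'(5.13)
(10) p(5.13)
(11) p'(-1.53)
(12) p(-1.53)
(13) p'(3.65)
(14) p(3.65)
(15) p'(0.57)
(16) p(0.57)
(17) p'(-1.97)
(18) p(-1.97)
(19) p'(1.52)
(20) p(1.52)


(1) = 432.00
(2) = 1213.00
(3) = 540.00
(4) = -1703.00
(5) = -0.85
(6) = -2.08
(7) = 1.70
(8) = -2.82
(9) = 127.12
(10) = 189.06
(11) = 23.23
(12) = -16.19
(13) = 58.04
(14) = 55.29
(15) = -1.47
(16) = -2.60
(17) = 35.11
(18) = -28.93
(19) = 4.74
(20) = -1.91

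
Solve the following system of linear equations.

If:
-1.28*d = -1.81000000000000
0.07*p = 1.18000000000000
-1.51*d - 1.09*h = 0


Then:
d = 1.41
h = -1.96
p = 16.86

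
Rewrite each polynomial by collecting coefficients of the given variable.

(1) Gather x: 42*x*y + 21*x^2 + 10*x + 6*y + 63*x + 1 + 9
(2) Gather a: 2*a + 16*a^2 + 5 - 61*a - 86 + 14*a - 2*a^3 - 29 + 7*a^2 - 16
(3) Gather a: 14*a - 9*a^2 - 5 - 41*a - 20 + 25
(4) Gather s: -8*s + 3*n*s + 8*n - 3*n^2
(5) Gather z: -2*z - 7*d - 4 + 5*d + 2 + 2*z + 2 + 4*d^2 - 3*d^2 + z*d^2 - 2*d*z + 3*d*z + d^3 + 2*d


(1) = 21*x^2 + x*(42*y + 73) + 6*y + 10
(2) = -2*a^3 + 23*a^2 - 45*a - 126
(3) = -9*a^2 - 27*a
(4) = -3*n^2 + 8*n + s*(3*n - 8)
(5) = d^3 + d^2 + z*(d^2 + d)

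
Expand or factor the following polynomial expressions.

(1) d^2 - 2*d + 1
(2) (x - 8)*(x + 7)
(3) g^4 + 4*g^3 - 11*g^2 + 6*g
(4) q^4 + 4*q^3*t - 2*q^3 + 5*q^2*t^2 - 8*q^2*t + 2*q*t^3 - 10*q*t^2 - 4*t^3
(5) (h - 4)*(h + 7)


(1) = (d - 1)^2
(2) = x^2 - x - 56
(3) = g*(g - 1)^2*(g + 6)
(4) = (q - 2)*(q + t)^2*(q + 2*t)
(5) = h^2 + 3*h - 28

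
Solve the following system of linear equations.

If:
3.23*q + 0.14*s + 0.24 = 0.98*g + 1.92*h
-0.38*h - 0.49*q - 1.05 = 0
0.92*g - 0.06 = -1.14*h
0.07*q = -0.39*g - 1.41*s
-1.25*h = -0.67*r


Then:
g = 2.71
h = -2.13
q = -0.49
r = -3.98
s = -0.72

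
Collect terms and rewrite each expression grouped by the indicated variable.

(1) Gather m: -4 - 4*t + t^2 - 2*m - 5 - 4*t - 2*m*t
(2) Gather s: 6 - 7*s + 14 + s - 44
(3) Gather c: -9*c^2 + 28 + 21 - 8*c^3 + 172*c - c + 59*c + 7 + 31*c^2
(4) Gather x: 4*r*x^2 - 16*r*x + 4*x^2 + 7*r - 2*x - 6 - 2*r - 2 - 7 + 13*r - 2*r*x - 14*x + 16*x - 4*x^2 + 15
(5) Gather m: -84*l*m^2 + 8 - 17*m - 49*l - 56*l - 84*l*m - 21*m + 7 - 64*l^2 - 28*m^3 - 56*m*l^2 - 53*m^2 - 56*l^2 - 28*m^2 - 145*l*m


(1) = m*(-2*t - 2) + t^2 - 8*t - 9
(2) = -6*s - 24
(3) = -8*c^3 + 22*c^2 + 230*c + 56
(4) = 4*r*x^2 - 18*r*x + 18*r
(5) = -120*l^2 - 105*l - 28*m^3 + m^2*(-84*l - 81) + m*(-56*l^2 - 229*l - 38) + 15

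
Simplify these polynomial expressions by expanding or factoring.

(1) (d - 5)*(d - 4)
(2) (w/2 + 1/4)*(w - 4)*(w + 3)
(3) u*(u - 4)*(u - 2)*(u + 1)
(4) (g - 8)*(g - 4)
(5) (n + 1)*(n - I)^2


(1) = d^2 - 9*d + 20
(2) = w^3/2 - w^2/4 - 25*w/4 - 3
(3) = u^4 - 5*u^3 + 2*u^2 + 8*u
(4) = g^2 - 12*g + 32
(5) = n^3 + n^2 - 2*I*n^2 - n - 2*I*n - 1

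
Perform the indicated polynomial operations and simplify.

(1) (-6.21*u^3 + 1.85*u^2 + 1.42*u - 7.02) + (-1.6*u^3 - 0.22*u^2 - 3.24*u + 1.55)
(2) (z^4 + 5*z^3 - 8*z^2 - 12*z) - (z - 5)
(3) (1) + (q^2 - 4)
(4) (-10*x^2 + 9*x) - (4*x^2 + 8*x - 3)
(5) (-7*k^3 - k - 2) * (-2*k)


(1) = -7.81*u^3 + 1.63*u^2 - 1.82*u - 5.47
(2) = z^4 + 5*z^3 - 8*z^2 - 13*z + 5
(3) = q^2 - 3
(4) = -14*x^2 + x + 3
(5) = 14*k^4 + 2*k^2 + 4*k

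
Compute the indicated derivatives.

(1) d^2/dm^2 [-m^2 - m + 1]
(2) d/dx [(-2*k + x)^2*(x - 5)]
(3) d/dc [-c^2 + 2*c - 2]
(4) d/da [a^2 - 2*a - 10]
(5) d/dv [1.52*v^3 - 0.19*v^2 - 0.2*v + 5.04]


(1) = -2
(2) = (2*k - x)*(2*k - 3*x + 10)
(3) = 2 - 2*c
(4) = 2*a - 2
(5) = 4.56*v^2 - 0.38*v - 0.2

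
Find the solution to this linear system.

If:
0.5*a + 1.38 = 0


Then:
a = -2.76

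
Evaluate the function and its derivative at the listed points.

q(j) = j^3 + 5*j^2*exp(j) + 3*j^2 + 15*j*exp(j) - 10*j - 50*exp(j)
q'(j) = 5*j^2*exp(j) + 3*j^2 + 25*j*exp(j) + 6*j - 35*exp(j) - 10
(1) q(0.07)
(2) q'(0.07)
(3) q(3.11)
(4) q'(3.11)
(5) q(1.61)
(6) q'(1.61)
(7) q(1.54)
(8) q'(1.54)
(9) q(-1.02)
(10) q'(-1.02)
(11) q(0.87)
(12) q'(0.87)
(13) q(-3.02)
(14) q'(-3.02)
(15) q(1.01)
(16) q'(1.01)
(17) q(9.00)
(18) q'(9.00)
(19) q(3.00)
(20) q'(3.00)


(1) = -53.16
(2) = -45.20
(3) = 1037.18
(4) = 2080.47
(5) = -68.63
(6) = 98.54
(7) = -74.80
(8) = 77.99
(9) = -9.41
(10) = -32.94
(11) = -84.93
(12) = -25.10
(13) = 27.59
(14) = -3.93
(15) = -87.69
(16) = -13.65
(17) = 3971393.12
(18) = 4821621.94
(19) = 827.42
(20) = 1742.27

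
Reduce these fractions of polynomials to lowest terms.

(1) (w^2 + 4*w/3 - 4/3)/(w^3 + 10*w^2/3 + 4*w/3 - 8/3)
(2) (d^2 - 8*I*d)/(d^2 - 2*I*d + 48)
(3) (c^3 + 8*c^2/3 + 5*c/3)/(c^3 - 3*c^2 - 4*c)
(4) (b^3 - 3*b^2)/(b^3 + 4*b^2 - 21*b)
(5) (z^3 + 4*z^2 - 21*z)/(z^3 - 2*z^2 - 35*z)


(1) = 1/(w + 2)
(2) = d/(d + 6*I)
(3) = (3*c + 5)/(3*c - 12)
(4) = b/(b + 7)
(5) = (z^2 + 4*z - 21)/(z^2 - 2*z - 35)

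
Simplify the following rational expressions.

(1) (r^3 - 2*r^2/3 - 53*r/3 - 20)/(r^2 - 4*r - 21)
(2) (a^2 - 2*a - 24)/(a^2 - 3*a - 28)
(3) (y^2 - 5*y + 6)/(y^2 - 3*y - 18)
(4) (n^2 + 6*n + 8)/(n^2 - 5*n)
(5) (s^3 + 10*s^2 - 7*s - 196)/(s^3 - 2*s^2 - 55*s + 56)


(1) = (3*r^2 - 11*r - 20)/(3*r - 21)
(2) = (a - 6)/(a - 7)
(3) = (y^2 - 5*y + 6)/(y^2 - 3*y - 18)
(4) = (n^2 + 6*n + 8)/(n^2 - 5*n)
(5) = (s^2 + 3*s - 28)/(s^2 - 9*s + 8)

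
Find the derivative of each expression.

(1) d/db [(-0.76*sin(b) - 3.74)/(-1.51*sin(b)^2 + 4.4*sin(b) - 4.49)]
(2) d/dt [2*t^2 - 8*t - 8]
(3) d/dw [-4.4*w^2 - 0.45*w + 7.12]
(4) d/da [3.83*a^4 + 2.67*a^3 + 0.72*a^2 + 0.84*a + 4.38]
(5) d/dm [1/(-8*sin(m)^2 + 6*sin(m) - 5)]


(1) = (-1.1476*sin(b)^2 - 11.2948*sin(b) + 19.8684)*cos(b)/(2.2801*sin(b)^4 - 13.288*sin(b)^3 + 32.9198*sin(b)^2 - 39.512*sin(b) + 20.1601)
(2) = 4*t - 8
(3) = -8.8*w - 0.45
(4) = 15.32*a^3 + 8.01*a^2 + 1.44*a + 0.84
(5) = 2*(8*sin(m) - 3)*cos(m)/(8*sin(m)^2 - 6*sin(m) + 5)^2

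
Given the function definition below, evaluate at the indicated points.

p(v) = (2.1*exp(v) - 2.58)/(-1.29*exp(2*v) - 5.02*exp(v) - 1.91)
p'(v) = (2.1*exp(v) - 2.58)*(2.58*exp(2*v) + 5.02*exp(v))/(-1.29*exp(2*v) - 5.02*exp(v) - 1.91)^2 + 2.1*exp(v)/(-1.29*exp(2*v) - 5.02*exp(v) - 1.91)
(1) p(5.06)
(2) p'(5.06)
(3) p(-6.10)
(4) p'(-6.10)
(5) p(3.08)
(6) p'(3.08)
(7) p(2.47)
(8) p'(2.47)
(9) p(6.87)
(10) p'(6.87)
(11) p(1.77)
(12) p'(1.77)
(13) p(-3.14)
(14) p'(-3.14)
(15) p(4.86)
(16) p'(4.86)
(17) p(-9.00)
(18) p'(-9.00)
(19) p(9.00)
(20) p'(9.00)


(1) = -0.01
(2) = 0.01
(3) = 1.34
(4) = -0.01
(5) = -0.06
(6) = 0.05
(7) = -0.09
(8) = 0.06
(9) = -0.00
(10) = 0.00
(11) = -0.13
(12) = 0.04
(13) = 1.17
(14) = -0.16
(15) = -0.01
(16) = 0.01
(17) = 1.35
(18) = -0.00
(19) = -0.00
(20) = 0.00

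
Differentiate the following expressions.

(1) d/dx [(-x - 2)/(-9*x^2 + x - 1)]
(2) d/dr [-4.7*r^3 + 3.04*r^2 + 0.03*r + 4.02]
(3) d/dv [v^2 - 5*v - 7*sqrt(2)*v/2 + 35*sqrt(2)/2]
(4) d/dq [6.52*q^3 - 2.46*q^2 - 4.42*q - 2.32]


(1) = (9*x^2 - x - (x + 2)*(18*x - 1) + 1)/(9*x^2 - x + 1)^2
(2) = -14.1*r^2 + 6.08*r + 0.03
(3) = 2*v - 5 - 7*sqrt(2)/2
(4) = 19.56*q^2 - 4.92*q - 4.42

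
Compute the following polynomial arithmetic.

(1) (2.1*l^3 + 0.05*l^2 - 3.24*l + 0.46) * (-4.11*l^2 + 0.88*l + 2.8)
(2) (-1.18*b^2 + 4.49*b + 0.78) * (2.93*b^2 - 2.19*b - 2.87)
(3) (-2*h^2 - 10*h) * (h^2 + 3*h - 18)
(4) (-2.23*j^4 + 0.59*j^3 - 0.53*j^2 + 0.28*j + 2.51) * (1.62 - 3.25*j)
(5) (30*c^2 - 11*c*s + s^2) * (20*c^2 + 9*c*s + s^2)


(1) = -8.631*l^5 + 1.6425*l^4 + 19.2404*l^3 - 4.6018*l^2 - 8.6672*l + 1.288
(2) = -3.4574*b^4 + 15.7399*b^3 - 4.1611*b^2 - 14.5945*b - 2.2386
(3) = -2*h^4 - 16*h^3 + 6*h^2 + 180*h
(4) = 7.2475*j^5 - 5.5301*j^4 + 2.6783*j^3 - 1.7686*j^2 - 7.7039*j + 4.0662
(5) = 600*c^4 + 50*c^3*s - 49*c^2*s^2 - 2*c*s^3 + s^4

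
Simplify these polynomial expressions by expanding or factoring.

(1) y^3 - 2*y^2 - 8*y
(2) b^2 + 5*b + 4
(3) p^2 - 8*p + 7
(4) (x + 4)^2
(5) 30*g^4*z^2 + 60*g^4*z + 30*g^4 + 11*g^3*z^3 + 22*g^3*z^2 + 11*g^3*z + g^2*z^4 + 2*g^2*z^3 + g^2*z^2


(1) = y*(y - 4)*(y + 2)
(2) = (b + 1)*(b + 4)
(3) = (p - 7)*(p - 1)
(4) = x^2 + 8*x + 16
(5) = (5*g + z)*(6*g + z)*(g*z + g)^2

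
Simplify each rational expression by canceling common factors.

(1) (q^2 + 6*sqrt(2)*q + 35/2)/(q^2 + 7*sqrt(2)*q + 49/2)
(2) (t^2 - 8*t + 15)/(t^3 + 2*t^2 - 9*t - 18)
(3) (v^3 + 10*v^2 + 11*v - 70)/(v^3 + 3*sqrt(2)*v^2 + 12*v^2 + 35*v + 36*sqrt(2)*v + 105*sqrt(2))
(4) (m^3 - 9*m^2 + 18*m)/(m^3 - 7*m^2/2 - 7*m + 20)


(1) = (4*q + 10*sqrt(2))/(4*q + 14*sqrt(2))
(2) = (t - 5)/(t^2 + 5*t + 6)
(3) = (v - 2)/(v + 3*sqrt(2))
(4) = (2*m^3 - 18*m^2 + 36*m)/(2*m^3 - 7*m^2 - 14*m + 40)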